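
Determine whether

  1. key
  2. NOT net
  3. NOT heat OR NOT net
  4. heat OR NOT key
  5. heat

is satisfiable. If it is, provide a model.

key = True, net = False, heat = True

Unit clause (key) forces key = True.
Unit clause (NOT net) forces net = False.
In (heat OR NOT key) only heat is left, so heat = True.
Check each clause:
  (key): key holds.
  (NOT net): NOT net holds.
  (NOT heat OR NOT net): NOT net holds.
  (heat OR NOT key): heat holds.
  (heat): heat holds.
All clauses satisfied.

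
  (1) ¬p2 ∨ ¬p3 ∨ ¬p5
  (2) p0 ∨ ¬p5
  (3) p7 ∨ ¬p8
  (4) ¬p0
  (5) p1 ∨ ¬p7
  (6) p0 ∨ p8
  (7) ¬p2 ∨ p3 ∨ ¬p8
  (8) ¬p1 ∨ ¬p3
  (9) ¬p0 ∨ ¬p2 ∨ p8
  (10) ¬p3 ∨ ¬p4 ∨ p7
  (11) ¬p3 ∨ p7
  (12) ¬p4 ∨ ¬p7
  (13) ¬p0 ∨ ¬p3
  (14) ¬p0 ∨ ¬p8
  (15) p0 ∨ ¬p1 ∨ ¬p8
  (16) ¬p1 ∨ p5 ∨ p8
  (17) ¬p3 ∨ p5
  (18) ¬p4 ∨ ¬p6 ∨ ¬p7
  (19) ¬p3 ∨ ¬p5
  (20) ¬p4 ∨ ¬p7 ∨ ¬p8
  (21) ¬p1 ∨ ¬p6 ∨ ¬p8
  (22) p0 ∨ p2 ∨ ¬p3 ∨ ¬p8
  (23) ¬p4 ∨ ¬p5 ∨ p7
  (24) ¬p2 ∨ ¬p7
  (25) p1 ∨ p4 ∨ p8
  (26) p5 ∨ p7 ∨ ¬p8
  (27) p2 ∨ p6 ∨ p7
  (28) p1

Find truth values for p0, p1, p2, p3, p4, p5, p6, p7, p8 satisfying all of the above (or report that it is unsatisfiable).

UNSATISFIABLE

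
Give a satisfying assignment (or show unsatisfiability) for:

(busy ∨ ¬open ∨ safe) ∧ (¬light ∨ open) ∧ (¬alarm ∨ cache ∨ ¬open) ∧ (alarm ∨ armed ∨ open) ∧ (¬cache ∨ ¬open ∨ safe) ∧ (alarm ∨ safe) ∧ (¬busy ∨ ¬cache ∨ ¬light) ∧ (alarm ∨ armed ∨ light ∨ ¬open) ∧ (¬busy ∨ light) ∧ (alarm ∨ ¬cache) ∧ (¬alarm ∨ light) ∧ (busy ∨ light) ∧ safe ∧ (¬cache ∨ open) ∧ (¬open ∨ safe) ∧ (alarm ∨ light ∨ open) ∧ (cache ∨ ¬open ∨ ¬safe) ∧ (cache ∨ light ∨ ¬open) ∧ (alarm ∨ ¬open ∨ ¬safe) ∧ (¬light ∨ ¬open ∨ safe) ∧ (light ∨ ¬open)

Unit clause (safe) forces safe = True.
Try busy = True:
  (¬busy ∨ light) forces light = True.
  (¬light ∨ open) forces open = True.
  (¬busy ∨ ¬cache ∨ ¬light) forces cache = False.
  clause (cache ∨ ¬open ∨ ¬safe) is falsified — backtrack.
So busy = False.
  then (busy ∨ light) forces light = True.
  then (¬light ∨ open) forces open = True.
  then (cache ∨ ¬open ∨ ¬safe) forces cache = True.
  then (alarm ∨ ¬open ∨ ¬safe) forces alarm = True.
Set armed = True.
All clauses satisfied.

busy = False; safe = True; cache = True; open = True; light = True; armed = True; alarm = True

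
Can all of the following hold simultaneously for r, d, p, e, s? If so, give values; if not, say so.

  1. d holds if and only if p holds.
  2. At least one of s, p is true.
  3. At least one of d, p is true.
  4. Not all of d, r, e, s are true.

r=F; d=T; p=T; e=F; s=F

  (1) d=T, p=T — same ✓
  (2) {s, p}: 1 true — at least one ✓
  (3) {d, p}: 2 true — at least one ✓
  (4) {d, r, e, s}: 1/4 true — not all ✓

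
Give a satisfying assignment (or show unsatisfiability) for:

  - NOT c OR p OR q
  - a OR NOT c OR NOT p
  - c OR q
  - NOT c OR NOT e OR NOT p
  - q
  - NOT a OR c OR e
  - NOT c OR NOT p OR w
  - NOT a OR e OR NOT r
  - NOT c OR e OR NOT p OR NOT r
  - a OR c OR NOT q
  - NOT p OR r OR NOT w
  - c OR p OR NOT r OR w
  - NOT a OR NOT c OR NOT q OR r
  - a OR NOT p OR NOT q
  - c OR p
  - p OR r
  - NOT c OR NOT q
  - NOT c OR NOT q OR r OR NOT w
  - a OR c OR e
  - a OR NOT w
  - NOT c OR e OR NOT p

Unit clause (q) forces q = True.
In (NOT c OR NOT q) only NOT c is left, so c = False.
In (a OR c OR NOT q) only a is left, so a = True.
In (c OR p) only p is left, so p = True.
In (NOT a OR c OR e) only e is left, so e = True.
Set r = True.
Set w = True.
All clauses satisfied.

p=T; r=T; c=F; e=T; q=T; a=T; w=T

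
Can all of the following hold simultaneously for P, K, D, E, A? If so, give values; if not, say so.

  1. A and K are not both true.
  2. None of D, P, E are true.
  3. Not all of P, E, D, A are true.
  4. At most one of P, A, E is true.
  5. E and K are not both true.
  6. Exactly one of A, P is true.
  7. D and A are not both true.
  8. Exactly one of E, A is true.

P = False; K = False; D = False; E = False; A = True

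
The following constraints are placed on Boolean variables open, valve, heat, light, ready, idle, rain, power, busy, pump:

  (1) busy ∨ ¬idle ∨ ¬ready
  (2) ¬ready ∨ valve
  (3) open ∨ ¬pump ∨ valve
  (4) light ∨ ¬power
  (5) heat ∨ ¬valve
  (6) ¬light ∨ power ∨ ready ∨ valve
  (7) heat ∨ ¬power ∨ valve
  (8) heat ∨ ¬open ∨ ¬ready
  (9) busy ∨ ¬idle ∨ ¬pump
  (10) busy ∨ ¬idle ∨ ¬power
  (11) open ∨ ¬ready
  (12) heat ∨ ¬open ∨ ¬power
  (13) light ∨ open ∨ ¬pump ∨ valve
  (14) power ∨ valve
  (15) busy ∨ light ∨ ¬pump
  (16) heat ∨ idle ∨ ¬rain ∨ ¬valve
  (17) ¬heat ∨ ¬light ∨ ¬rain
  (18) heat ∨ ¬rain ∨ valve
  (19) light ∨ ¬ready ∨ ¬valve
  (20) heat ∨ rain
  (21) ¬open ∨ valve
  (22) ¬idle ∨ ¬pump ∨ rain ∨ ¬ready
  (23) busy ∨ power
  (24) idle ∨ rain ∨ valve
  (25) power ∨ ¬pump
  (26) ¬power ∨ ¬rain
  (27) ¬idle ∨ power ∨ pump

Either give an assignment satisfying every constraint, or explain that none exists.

Set open = False.
  then (open ∨ ¬ready) forces ready = False.
Set valve = True.
  then (heat ∨ ¬valve) forces heat = True.
Set light = True.
  then (¬heat ∨ ¬light ∨ ¬rain) forces rain = False.
Set idle = True.
Try power = False:
  (busy ∨ power) forces busy = True.
  (power ∨ ¬pump) forces pump = False.
  clause (¬idle ∨ power ∨ pump) is falsified — backtrack.
So power = True.
  then (busy ∨ ¬idle ∨ ¬power) forces busy = True.
Set pump = False.
All clauses satisfied.

open = False, valve = True, heat = True, light = True, ready = False, idle = True, rain = False, power = True, busy = True, pump = False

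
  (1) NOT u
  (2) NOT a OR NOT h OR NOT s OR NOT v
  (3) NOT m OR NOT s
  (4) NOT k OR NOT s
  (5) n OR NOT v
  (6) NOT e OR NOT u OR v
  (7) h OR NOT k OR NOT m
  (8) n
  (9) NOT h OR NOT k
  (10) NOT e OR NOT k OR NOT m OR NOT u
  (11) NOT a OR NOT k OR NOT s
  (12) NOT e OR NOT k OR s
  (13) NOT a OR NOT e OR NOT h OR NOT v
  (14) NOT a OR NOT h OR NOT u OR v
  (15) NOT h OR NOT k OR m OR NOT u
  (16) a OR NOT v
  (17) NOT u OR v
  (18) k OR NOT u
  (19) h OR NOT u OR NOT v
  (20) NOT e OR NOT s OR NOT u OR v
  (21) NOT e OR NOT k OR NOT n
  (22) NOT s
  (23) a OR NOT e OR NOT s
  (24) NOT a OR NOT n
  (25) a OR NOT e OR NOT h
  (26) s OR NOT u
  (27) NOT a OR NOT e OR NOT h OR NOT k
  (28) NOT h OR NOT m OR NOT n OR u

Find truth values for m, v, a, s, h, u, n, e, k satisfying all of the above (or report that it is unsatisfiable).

Unit clause (NOT u) forces u = False.
Unit clause (n) forces n = True.
Unit clause (NOT s) forces s = False.
In (NOT a OR NOT n) only NOT a is left, so a = False.
In (a OR NOT v) only NOT v is left, so v = False.
Set m = False.
Set h = False.
Set e = False.
Set k = False.
All clauses satisfied.

m: False; v: False; a: False; s: False; h: False; u: False; n: True; e: False; k: False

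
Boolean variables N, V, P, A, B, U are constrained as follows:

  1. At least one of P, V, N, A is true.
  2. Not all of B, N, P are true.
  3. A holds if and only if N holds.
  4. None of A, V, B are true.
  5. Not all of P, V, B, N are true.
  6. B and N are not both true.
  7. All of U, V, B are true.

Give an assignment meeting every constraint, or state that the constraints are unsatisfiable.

Case V = True:
  Constraint (4) is violated (V=T) — contradiction.
Case V = False:
  Constraint (7) is violated (V=F) — contradiction.
Both cases fail — unsatisfiable.

No satisfying assignment exists.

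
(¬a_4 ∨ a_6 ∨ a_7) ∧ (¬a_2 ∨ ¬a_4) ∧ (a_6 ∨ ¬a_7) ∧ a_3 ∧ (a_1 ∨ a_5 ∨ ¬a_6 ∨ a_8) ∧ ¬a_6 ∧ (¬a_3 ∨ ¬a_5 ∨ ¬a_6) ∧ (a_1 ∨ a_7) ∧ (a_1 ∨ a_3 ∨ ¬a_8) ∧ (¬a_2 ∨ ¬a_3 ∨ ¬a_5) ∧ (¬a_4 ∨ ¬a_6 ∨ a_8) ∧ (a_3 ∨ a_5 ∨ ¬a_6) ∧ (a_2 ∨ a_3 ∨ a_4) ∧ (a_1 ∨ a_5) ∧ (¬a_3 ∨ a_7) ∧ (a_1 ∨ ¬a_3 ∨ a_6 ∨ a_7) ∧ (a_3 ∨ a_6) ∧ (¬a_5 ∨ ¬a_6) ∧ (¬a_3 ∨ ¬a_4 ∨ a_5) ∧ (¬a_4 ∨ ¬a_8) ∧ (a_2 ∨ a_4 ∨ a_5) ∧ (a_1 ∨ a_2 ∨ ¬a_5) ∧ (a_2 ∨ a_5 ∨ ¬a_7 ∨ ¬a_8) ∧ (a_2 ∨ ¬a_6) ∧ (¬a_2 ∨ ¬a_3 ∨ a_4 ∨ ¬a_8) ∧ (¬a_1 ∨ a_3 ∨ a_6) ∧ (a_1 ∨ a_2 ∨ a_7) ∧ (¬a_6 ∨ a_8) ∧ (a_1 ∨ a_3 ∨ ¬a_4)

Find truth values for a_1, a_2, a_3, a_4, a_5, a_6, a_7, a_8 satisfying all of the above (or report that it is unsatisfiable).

Unsatisfiable

Case a_3 = True:
  (¬a_6) forces a_6 = False.
  (a_6 ∨ ¬a_7) forces a_7 = False.
  Clause (¬a_3 ∨ a_7) is falsified — contradiction.
Case a_3 = False:
  Clause (a_3) is falsified — contradiction.
Both cases fail, so the formula is unsatisfiable.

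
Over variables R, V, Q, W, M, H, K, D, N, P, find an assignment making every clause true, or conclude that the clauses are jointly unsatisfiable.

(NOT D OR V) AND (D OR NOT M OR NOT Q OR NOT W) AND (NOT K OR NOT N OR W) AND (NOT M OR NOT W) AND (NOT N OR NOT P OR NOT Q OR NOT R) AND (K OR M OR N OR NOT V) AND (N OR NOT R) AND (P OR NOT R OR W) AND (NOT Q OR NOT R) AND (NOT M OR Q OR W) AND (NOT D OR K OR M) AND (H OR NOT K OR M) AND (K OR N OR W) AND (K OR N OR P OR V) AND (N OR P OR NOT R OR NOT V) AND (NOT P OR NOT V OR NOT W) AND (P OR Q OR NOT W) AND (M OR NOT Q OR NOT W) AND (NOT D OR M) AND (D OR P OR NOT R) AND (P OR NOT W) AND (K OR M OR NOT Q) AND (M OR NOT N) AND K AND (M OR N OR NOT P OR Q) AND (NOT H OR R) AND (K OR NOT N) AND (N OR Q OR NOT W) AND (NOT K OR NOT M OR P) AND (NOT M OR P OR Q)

Unit clause (K) forces K = True.
Try R = True:
  (N OR NOT R) forces N = True.
  (NOT K OR NOT N OR W) forces W = True.
  (NOT M OR NOT W) forces M = False.
  clause (M OR NOT N) is falsified — backtrack.
So R = False.
  then (NOT H OR R) forces H = False.
  then (H OR NOT K OR M) forces M = True.
  then (NOT K OR NOT M OR P) forces P = True.
  then (NOT M OR NOT W) forces W = False.
  then (NOT M OR Q OR W) forces Q = True.
  then (NOT K OR NOT N OR W) forces N = False.
Set V = False.
  then (NOT D OR V) forces D = False.
All clauses satisfied.

R = False; V = False; Q = True; W = False; M = True; H = False; K = True; D = False; N = False; P = True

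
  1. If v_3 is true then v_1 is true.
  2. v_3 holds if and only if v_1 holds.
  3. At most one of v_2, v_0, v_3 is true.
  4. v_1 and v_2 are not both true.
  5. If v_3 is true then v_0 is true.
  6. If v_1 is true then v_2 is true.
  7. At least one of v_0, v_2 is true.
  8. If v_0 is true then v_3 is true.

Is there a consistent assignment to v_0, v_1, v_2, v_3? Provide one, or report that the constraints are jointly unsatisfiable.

v_0 = False, v_1 = False, v_2 = True, v_3 = False

  (1) v_3=F ⇒ v_1: vacuous ✓
  (2) v_3=F, v_1=F — same ✓
  (3) {v_2, v_0, v_3}: 1 true — at most one ✓
  (4) v_1=F, v_2=T — not both ✓
  (5) v_3=F ⇒ v_0: vacuous ✓
  (6) v_1=F ⇒ v_2: vacuous ✓
  (7) {v_0, v_2}: 1 true — at least one ✓
  (8) v_0=F ⇒ v_3: vacuous ✓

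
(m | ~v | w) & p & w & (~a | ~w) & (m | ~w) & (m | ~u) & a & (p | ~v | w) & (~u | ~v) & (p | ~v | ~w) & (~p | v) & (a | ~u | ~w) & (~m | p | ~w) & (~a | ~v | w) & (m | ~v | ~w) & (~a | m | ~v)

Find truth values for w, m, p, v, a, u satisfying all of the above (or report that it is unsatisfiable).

The formula is unsatisfiable.

Case w = True:
  (p) forces p = True.
  (~a | ~w) forces a = False.
  Clause (a) is falsified — contradiction.
Case w = False:
  Clause (w) is falsified — contradiction.
Both cases fail, so the formula is unsatisfiable.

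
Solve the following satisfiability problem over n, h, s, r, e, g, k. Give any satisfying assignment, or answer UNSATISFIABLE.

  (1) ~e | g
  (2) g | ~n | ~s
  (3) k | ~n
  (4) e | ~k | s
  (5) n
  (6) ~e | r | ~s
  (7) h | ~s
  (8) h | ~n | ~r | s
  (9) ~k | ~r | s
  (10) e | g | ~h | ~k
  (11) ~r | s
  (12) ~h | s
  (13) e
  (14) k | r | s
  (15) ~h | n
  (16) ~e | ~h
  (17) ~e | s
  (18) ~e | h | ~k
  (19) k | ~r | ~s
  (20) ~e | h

Case n = True:
  (k | ~n) forces k = True.
  (e) forces e = True.
  (~e | g) forces g = True.
  (~e | ~h) forces h = False.
  Clause (~e | h | ~k) is falsified — contradiction.
Case n = False:
  Clause (n) is falsified — contradiction.
Both cases fail, so the formula is unsatisfiable.

UNSATISFIABLE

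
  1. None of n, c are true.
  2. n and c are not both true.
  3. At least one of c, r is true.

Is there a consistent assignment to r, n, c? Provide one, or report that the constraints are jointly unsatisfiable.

r: True, n: False, c: False

  (1) {n, c}: 0 true — none ✓
  (2) n=F, c=F — not both ✓
  (3) {c, r}: 1 true — at least one ✓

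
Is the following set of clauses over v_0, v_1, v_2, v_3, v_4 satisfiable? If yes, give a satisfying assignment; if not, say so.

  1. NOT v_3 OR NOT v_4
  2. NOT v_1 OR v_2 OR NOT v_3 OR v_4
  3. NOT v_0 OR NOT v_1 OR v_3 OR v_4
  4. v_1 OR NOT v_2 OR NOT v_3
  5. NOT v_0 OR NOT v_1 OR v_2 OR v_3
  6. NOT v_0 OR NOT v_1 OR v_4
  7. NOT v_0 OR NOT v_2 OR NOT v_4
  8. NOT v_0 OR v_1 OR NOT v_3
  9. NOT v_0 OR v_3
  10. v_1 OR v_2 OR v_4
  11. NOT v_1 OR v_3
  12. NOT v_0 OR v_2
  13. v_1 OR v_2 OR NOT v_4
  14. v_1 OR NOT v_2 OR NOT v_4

Try v_0 = True:
  (NOT v_0 OR v_3) forces v_3 = True.
  (NOT v_3 OR NOT v_4) forces v_4 = False.
  (NOT v_0 OR NOT v_1 OR v_4) forces v_1 = False.
  clause (NOT v_0 OR v_1 OR NOT v_3) is falsified — backtrack.
So v_0 = False.
Set v_1 = True.
  then (NOT v_1 OR v_3) forces v_3 = True.
  then (NOT v_3 OR NOT v_4) forces v_4 = False.
  then (NOT v_1 OR v_2 OR NOT v_3 OR v_4) forces v_2 = True.
All clauses satisfied.

v_0 = False; v_1 = True; v_2 = True; v_3 = True; v_4 = False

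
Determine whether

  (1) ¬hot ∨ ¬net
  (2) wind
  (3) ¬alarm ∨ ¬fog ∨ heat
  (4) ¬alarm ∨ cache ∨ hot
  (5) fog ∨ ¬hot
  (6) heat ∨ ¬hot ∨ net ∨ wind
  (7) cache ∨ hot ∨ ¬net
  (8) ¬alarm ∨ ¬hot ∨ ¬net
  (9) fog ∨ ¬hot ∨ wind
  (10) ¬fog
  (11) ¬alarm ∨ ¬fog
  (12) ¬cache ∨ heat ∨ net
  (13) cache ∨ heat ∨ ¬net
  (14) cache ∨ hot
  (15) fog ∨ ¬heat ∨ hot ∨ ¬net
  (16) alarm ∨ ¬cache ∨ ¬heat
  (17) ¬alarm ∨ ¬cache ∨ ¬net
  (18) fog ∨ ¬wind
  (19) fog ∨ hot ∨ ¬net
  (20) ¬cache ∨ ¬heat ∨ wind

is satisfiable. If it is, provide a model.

UNSATISFIABLE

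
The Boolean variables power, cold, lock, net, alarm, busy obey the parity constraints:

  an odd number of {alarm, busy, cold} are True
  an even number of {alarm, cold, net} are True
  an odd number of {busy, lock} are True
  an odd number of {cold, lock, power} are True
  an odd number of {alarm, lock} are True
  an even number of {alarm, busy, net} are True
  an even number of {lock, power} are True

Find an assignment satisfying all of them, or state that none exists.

power: False, cold: True, lock: False, net: False, alarm: True, busy: True

{alarm, busy, cold}: 3 true → odd ✓
{alarm, cold, net}: 2 true → even ✓
{busy, lock}: 1 true → odd ✓
{cold, lock, power}: 1 true → odd ✓
{alarm, lock}: 1 true → odd ✓
{alarm, busy, net}: 2 true → even ✓
{lock, power}: 0 true → even ✓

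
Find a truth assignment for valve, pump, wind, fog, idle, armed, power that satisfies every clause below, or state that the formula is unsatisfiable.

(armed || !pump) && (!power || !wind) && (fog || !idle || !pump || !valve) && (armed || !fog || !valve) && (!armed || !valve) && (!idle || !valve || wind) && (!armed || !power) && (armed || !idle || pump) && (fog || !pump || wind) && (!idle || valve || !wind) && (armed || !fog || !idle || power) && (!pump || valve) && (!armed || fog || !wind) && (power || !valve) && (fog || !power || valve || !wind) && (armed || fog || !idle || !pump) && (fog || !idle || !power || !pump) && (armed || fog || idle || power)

Set valve = False.
  then (!pump || valve) forces pump = False.
Set wind = False.
Set fog = True.
Set idle = False.
Set armed = False.
Set power = True.
All clauses satisfied.

valve: False; pump: False; wind: False; fog: True; idle: False; armed: False; power: True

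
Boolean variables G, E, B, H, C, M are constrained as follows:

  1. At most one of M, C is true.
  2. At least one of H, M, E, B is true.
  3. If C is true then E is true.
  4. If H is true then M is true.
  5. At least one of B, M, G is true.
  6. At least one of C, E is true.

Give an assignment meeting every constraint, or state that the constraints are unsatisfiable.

G = True, E = True, B = False, H = False, C = False, M = False

  (1) {M, C}: 0 true — at most one ✓
  (2) {H, M, E, B}: 1 true — at least one ✓
  (3) C=F ⇒ E: vacuous ✓
  (4) H=F ⇒ M: vacuous ✓
  (5) {B, M, G}: 1 true — at least one ✓
  (6) {C, E}: 1 true — at least one ✓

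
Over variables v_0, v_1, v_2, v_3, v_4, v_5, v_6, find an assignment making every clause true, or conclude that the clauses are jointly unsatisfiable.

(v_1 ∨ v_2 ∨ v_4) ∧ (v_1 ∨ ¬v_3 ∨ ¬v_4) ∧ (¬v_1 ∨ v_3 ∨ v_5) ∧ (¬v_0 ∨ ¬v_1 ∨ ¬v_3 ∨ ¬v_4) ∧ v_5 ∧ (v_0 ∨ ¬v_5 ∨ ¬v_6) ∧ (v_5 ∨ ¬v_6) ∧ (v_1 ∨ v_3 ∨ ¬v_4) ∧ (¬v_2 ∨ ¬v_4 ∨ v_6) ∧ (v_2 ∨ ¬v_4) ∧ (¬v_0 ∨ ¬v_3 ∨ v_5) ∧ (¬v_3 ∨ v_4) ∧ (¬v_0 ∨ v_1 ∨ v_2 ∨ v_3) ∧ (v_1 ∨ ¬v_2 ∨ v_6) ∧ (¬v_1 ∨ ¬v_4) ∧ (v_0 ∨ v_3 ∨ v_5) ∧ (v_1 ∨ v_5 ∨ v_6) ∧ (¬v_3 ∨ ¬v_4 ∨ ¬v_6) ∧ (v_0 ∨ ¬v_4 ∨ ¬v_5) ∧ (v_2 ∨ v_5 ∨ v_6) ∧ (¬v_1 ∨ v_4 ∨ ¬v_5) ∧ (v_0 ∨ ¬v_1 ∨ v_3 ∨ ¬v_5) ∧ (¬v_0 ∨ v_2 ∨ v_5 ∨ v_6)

v_0 = True; v_1 = False; v_2 = True; v_3 = False; v_4 = False; v_5 = True; v_6 = True

Unit clause (v_5) forces v_5 = True.
Set v_0 = True.
Try v_1 = True:
  (¬v_1 ∨ ¬v_4) forces v_4 = False.
  clause (¬v_1 ∨ v_4 ∨ ¬v_5) is falsified — backtrack.
So v_1 = False.
Set v_2 = True.
  then (v_1 ∨ ¬v_2 ∨ v_6) forces v_6 = True.
Set v_3 = False.
  then (v_1 ∨ v_3 ∨ ¬v_4) forces v_4 = False.
All clauses satisfied.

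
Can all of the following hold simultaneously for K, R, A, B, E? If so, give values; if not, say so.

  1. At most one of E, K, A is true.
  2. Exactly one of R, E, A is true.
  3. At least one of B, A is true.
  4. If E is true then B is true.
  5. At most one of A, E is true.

K = False, R = False, A = True, B = False, E = False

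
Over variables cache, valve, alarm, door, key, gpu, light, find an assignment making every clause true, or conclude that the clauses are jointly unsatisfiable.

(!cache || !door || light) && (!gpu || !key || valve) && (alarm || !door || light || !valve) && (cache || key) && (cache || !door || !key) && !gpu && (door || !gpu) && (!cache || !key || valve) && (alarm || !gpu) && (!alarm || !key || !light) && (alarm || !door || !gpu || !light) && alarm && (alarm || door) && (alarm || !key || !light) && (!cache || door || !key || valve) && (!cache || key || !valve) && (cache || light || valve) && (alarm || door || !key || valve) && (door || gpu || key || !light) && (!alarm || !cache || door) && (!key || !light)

Unit clause (!gpu) forces gpu = False.
Unit clause (alarm) forces alarm = True.
Set cache = False.
  then (cache || key) forces key = True.
  then (cache || !door || !key) forces door = False.
  then (!alarm || !key || !light) forces light = False.
  then (cache || light || valve) forces valve = True.
All clauses satisfied.

cache: False, valve: True, alarm: True, door: False, key: True, gpu: False, light: False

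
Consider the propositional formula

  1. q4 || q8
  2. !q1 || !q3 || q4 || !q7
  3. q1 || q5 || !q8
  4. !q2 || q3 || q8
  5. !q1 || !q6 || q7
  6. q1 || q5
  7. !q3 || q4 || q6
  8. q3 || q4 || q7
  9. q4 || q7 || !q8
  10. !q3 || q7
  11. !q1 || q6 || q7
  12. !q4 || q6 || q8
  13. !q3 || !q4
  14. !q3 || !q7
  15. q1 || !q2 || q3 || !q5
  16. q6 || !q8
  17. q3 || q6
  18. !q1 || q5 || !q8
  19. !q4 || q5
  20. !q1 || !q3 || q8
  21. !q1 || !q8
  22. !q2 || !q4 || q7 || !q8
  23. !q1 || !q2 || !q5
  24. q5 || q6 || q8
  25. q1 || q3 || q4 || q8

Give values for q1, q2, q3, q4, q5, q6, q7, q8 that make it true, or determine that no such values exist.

q1: False, q2: False, q3: False, q4: False, q5: True, q6: True, q7: True, q8: True

Set q1 = False.
  then (q1 || q5) forces q5 = True.
Try q2 = True:
  (q1 || !q2 || q3 || !q5) forces q3 = True.
  (!q3 || q7) forces q7 = True.
  clause (!q3 || !q7) is falsified — backtrack.
So q2 = False.
Try q3 = True:
  (!q3 || q7) forces q7 = True.
  clause (!q3 || !q7) is falsified — backtrack.
So q3 = False.
  then (q3 || q6) forces q6 = True.
Set q4 = False.
  then (q4 || q8) forces q8 = True.
  then (q3 || q4 || q7) forces q7 = True.
All clauses satisfied.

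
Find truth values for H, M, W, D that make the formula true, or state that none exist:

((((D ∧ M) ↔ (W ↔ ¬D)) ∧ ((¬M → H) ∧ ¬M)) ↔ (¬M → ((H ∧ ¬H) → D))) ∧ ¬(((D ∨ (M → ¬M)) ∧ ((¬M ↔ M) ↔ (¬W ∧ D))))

Case M = True: the conjunct (((D ∧ M) ↔ (W ↔ ¬D)) ∧ ((¬M → H) ∧ ¬M)) ↔ (¬M → ((H ∧ ¬H) → D)) becomes ((D ↔ (W ↔ ¬D)) ∧ False) ↔ (False → ((H ∧ ¬H) → D)) = False.
Case M = False: the formula simplifies to ((¬((W ↔ ¬D)) ∧ H) ↔ ((H ∧ ¬H) → D)) ∧ ¬(¬((¬W ∧ D))).
  D = True: simplifies to (¬(¬W) ∧ H) ∧ ¬(¬(¬W)).
    W = True: the conjunct ¬(¬(¬W)) becomes ¬(¬False) = False.
    W = False: the conjunct ¬(¬W) becomes ¬(¬False) = False.
  D = False: the conjunct ¬(¬((¬W ∧ D))) becomes ¬(¬False) = False.
Both cases fail — unsatisfiable.

The formula is unsatisfiable.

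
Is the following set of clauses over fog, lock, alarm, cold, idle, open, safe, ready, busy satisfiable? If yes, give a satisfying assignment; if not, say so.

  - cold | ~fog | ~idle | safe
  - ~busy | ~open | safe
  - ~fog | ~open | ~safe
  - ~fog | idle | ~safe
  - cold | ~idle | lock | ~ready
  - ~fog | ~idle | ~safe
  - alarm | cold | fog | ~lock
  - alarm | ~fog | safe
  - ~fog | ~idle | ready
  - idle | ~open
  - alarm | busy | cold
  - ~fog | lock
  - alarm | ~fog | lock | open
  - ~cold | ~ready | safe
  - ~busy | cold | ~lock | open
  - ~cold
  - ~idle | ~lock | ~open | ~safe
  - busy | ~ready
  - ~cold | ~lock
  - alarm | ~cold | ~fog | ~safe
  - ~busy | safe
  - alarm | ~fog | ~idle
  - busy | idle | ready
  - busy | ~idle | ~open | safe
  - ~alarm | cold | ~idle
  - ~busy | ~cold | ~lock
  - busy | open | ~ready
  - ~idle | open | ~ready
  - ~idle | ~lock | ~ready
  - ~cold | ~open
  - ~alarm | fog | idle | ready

Unit clause (~cold) forces cold = False.
Set fog = False.
Set lock = False.
Set alarm = False.
  then (alarm | busy | cold) forces busy = True.
  then (~busy | safe) forces safe = True.
Set idle = True.
  then (cold | ~idle | lock | ~ready) forces ready = False.
Set open = True.
All clauses satisfied.

fog = False, lock = False, alarm = False, cold = False, idle = True, open = True, safe = True, ready = False, busy = True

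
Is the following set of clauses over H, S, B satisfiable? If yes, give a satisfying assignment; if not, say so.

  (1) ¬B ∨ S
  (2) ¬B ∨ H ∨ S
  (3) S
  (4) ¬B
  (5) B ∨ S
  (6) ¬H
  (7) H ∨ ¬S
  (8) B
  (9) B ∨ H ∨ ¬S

Case B = True:
  Clause (¬B) is falsified — contradiction.
Case B = False:
  Clause (B) is falsified — contradiction.
Both cases fail, so the formula is unsatisfiable.

Unsatisfiable — no assignment works.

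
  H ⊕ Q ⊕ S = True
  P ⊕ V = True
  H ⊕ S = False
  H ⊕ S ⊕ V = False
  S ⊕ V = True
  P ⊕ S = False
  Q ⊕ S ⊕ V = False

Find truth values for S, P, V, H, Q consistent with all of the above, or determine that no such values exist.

S = True, P = True, V = False, H = True, Q = True

H ⊕ Q ⊕ S = T ⊕ T ⊕ T = True ✓
P ⊕ V = T ⊕ F = True ✓
H ⊕ S = T ⊕ T = False ✓
H ⊕ S ⊕ V = T ⊕ T ⊕ F = False ✓
S ⊕ V = T ⊕ F = True ✓
P ⊕ S = T ⊕ T = False ✓
Q ⊕ S ⊕ V = T ⊕ T ⊕ F = False ✓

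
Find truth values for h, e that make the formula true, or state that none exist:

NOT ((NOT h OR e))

h: True, e: False

  NOT ((NOT h OR e)) = True
    NOT h OR e = False
      NOT h = False
The formula evaluates to True.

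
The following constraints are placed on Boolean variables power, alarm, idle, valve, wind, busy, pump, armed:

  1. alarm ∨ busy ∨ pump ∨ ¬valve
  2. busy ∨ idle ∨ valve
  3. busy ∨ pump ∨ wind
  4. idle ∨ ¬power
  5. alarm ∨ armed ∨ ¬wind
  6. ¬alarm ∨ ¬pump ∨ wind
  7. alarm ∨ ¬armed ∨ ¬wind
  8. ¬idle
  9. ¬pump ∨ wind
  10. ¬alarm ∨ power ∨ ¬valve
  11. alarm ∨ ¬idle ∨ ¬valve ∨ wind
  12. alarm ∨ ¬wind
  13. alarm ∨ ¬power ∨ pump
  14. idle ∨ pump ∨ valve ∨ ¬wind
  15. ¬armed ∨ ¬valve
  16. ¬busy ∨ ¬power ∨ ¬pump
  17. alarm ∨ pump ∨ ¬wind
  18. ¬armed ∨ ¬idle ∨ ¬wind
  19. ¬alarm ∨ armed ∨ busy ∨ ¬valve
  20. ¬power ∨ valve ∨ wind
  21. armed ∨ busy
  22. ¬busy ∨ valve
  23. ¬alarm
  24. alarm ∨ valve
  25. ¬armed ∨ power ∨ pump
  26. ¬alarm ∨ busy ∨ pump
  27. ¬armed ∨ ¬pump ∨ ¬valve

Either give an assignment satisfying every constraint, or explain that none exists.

power = False, alarm = False, idle = False, valve = True, wind = False, busy = True, pump = False, armed = False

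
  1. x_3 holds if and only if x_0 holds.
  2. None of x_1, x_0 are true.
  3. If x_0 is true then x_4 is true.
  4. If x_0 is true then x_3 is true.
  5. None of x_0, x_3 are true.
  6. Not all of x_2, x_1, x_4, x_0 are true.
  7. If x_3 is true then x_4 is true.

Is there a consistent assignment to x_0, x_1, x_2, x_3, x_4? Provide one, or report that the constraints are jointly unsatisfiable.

x_0 = False, x_1 = False, x_2 = False, x_3 = False, x_4 = False

  (1) x_3=F, x_0=F — same ✓
  (2) {x_1, x_0}: 0 true — none ✓
  (3) x_0=F ⇒ x_4: vacuous ✓
  (4) x_0=F ⇒ x_3: vacuous ✓
  (5) {x_0, x_3}: 0 true — none ✓
  (6) {x_2, x_1, x_4, x_0}: 0/4 true — not all ✓
  (7) x_3=F ⇒ x_4: vacuous ✓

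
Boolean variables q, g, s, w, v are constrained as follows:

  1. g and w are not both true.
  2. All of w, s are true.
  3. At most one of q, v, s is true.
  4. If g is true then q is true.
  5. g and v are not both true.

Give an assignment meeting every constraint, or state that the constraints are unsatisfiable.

q=F, g=F, s=T, w=T, v=F

  (1) g=F, w=T — not both ✓
  (2) {w, s}: all 2 true ✓
  (3) {q, v, s}: 1 true — at most one ✓
  (4) g=F ⇒ q: vacuous ✓
  (5) g=F, v=F — not both ✓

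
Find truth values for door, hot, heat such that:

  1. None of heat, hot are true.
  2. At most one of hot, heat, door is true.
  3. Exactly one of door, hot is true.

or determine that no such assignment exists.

door = True, hot = False, heat = False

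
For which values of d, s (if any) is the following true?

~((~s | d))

d = False, s = True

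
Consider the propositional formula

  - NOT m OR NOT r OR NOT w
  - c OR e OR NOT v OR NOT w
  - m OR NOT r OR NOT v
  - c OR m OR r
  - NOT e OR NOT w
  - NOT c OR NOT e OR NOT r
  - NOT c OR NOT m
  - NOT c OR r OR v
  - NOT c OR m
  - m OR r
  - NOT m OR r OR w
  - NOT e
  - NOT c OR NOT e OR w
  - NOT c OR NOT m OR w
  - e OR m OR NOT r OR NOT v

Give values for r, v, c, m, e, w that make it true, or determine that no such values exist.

Unit clause (NOT e) forces e = False.
Set r = False.
  then (m OR r) forces m = True.
  then (NOT m OR r OR w) forces w = True.
  then (NOT c OR NOT m) forces c = False.
  then (c OR e OR NOT v OR NOT w) forces v = False.
All clauses satisfied.

r=F, v=F, c=F, m=T, e=F, w=T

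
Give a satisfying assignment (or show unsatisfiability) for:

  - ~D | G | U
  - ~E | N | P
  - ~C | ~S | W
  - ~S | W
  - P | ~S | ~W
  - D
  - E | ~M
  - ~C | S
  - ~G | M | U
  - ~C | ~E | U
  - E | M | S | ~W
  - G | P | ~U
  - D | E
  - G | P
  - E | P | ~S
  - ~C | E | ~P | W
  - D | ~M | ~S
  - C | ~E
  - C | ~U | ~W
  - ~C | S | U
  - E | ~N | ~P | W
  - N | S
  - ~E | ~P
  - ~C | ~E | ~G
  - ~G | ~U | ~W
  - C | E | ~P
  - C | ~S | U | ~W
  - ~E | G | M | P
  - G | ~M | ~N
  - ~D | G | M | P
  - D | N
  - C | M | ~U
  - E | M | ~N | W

S: True, P: True, G: False, E: False, N: False, C: True, W: True, D: True, M: False, U: True

Unit clause (D) forces D = True.
Set S = True.
  then (~S | W) forces W = True.
  then (P | ~S | ~W) forces P = True.
  then (~E | ~P) forces E = False.
  then (C | E | ~P) forces C = True.
  then (E | ~M) forces M = False.
Try G = True:
  (~G | M | U) forces U = True.
  clause (~G | ~U | ~W) is falsified — backtrack.
So G = False.
  then (~D | G | U) forces U = True.
Set N = False.
All clauses satisfied.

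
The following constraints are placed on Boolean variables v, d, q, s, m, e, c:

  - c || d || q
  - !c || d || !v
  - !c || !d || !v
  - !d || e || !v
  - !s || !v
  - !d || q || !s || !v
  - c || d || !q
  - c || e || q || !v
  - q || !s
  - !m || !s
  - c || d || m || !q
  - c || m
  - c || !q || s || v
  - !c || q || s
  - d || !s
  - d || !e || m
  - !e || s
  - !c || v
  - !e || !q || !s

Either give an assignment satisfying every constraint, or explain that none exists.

v=F, d=T, q=F, s=F, m=T, e=F, c=F

Set v = False.
  then (!c || v) forces c = False.
  then (c || m) forces m = True.
  then (!m || !s) forces s = False.
  then (c || !q || s || v) forces q = False.
  then (!e || s) forces e = False.
  then (c || d || q) forces d = True.
All clauses satisfied.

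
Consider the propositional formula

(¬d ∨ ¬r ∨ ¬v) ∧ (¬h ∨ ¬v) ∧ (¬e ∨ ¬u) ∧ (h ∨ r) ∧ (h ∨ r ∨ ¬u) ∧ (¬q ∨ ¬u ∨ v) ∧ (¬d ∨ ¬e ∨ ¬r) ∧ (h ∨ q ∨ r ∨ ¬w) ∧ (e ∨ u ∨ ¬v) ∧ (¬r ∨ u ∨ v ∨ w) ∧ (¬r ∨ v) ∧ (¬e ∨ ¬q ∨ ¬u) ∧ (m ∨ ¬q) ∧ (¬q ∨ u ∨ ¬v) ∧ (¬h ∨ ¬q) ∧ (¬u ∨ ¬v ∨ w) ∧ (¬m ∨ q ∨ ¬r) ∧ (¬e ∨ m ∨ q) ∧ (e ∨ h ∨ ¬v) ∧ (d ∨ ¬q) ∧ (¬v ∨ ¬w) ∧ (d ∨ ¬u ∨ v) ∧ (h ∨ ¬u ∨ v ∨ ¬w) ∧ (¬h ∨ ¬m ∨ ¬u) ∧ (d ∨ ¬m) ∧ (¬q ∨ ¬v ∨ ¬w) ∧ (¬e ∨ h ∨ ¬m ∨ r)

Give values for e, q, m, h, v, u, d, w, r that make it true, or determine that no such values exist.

Set e = True.
  then (¬e ∨ ¬u) forces u = False.
Try q = True:
  (m ∨ ¬q) forces m = True.
  (¬q ∨ u ∨ ¬v) forces v = False.
  (¬r ∨ v) forces r = False.
  (h ∨ r) forces h = True.
  clause (¬h ∨ ¬q) is falsified — backtrack.
So q = False.
  then (¬e ∨ m ∨ q) forces m = True.
  then (d ∨ ¬m) forces d = True.
  then (¬d ∨ ¬e ∨ ¬r) forces r = False.
  then (¬e ∨ h ∨ ¬m ∨ r) forces h = True.
  then (¬h ∨ ¬v) forces v = False.
Set w = True.
All clauses satisfied.

e: True; q: False; m: True; h: True; v: False; u: False; d: True; w: True; r: False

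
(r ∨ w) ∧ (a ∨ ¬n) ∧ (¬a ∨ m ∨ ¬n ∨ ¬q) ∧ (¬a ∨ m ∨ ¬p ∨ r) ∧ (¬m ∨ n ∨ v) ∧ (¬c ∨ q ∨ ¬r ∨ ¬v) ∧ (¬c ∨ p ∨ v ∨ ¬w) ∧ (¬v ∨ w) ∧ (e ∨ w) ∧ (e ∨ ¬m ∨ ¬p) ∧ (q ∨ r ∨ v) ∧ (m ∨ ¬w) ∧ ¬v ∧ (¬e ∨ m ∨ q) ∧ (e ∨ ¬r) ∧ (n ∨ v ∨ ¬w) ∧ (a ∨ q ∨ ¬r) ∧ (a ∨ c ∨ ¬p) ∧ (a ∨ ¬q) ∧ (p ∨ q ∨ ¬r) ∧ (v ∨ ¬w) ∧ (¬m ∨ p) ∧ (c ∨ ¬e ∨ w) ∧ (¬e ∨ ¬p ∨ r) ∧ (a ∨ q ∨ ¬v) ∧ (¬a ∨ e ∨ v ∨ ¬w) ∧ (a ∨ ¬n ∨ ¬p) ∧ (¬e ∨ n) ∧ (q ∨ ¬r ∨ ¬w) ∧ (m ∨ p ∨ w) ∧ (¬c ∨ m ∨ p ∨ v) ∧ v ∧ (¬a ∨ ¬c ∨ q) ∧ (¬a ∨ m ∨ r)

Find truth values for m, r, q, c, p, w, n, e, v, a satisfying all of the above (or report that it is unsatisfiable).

Case v = True:
  Clause (¬v) is falsified — contradiction.
Case v = False:
  Clause (v) is falsified — contradiction.
Both cases fail, so the formula is unsatisfiable.

No satisfying assignment exists.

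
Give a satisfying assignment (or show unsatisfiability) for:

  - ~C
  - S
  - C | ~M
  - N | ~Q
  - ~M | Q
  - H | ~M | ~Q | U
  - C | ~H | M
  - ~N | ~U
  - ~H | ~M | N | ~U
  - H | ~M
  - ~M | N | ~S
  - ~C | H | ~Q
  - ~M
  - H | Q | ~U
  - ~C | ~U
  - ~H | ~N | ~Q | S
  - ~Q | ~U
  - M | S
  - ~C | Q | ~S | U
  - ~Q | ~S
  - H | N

Q: False; S: True; C: False; N: True; H: False; U: False; M: False

Unit clause (~C) forces C = False.
Unit clause (S) forces S = True.
In (C | ~M) only ~M is left, so M = False.
In (C | ~H | M) only ~H is left, so H = False.
In (~Q | ~S) only ~Q is left, so Q = False.
In (H | N) only N is left, so N = True.
In (~N | ~U) only ~U is left, so U = False.
All clauses satisfied.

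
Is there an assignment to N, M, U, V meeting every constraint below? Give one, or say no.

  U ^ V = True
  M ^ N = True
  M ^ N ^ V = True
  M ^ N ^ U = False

N = False; M = True; U = True; V = False

U ^ V = T ^ F = True ✓
M ^ N = T ^ F = True ✓
M ^ N ^ V = T ^ F ^ F = True ✓
M ^ N ^ U = T ^ F ^ T = False ✓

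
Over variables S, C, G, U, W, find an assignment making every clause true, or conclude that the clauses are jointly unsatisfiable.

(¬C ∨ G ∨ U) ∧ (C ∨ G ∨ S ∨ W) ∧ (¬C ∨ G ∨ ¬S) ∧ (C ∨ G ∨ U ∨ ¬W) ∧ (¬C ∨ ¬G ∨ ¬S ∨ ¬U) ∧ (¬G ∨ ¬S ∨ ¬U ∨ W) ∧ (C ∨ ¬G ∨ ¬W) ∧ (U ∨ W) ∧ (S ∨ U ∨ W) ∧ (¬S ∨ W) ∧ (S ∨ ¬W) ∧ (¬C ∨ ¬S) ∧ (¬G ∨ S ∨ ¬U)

S = False, C = True, G = False, U = True, W = False

Set S = False.
  then (S ∨ ¬W) forces W = False.
  then (U ∨ W) forces U = True.
  then (¬G ∨ S ∨ ¬U) forces G = False.
  then (C ∨ G ∨ S ∨ W) forces C = True.
All clauses satisfied.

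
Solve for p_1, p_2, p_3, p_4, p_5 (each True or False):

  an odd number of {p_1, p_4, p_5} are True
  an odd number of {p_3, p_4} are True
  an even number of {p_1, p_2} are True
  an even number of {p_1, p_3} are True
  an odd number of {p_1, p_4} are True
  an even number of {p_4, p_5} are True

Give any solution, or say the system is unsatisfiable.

p_1 = True, p_2 = True, p_3 = True, p_4 = False, p_5 = False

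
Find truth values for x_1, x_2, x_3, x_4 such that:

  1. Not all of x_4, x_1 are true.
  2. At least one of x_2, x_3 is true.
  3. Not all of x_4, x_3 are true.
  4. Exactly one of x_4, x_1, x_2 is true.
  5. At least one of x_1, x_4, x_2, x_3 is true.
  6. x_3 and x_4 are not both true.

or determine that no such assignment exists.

x_1 = False, x_2 = True, x_3 = True, x_4 = False

  (1) {x_4, x_1}: 0/2 true — not all ✓
  (2) {x_2, x_3}: 2 true — at least one ✓
  (3) {x_4, x_3}: 1/2 true — not all ✓
  (4) {x_4, x_1, x_2}: 1 true — exactly one ✓
  (5) {x_1, x_4, x_2, x_3}: 2 true — at least one ✓
  (6) x_3=T, x_4=F — not both ✓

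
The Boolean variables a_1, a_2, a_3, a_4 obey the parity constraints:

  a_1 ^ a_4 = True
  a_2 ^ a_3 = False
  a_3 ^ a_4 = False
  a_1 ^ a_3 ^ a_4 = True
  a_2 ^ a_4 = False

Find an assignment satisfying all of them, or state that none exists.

a_1: True; a_2: False; a_3: False; a_4: False

a_1 ^ a_4 = T ^ F = True ✓
a_2 ^ a_3 = F ^ F = False ✓
a_3 ^ a_4 = F ^ F = False ✓
a_1 ^ a_3 ^ a_4 = T ^ F ^ F = True ✓
a_2 ^ a_4 = F ^ F = False ✓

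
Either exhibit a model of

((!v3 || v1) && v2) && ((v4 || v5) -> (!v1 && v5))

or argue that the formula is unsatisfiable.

v1 = True; v2 = True; v3 = True; v4 = False; v5 = False

  (!v3 || v1) && v2 = True
    !v3 || v1 = True
      !v3 = False
  (v4 || v5) -> (!v1 && v5) = True
    v4 || v5 = False
    !v1 && v5 = False
      !v1 = False
Both conjuncts True, so the formula holds.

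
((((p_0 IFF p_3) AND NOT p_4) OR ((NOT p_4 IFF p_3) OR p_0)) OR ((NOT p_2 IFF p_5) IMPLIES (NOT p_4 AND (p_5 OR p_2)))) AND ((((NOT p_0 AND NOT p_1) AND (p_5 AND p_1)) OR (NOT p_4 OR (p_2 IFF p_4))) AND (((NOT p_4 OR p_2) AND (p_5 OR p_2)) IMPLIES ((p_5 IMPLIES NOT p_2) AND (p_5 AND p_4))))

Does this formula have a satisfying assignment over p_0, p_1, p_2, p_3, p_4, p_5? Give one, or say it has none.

p_0=F, p_1=T, p_2=F, p_3=F, p_4=F, p_5=F

  (((p_0 IFF p_3) AND NOT p_4) OR ((NOT p_4 IFF p_3) OR p_0)) OR ((NOT p_2 IFF p_5) IMPLIES (NOT p_4 AND (p_5 OR p_2))) = True
    ((p_0 IFF p_3) AND NOT p_4) OR ((NOT p_4 IFF p_3) OR p_0) = True
      (p_0 IFF p_3) AND NOT p_4 = True
        p_0 IFF p_3 = True
        NOT p_4 = True
      (NOT p_4 IFF p_3) OR p_0 = False
        NOT p_4 IFF p_3 = False
          NOT p_4 = True
    (NOT p_2 IFF p_5) IMPLIES (NOT p_4 AND (p_5 OR p_2)) = True
      NOT p_2 IFF p_5 = False
        NOT p_2 = True
      NOT p_4 AND (p_5 OR p_2) = False
        NOT p_4 = True
        p_5 OR p_2 = False
  (((NOT p_0 AND NOT p_1) AND (p_5 AND p_1)) OR (NOT p_4 OR (p_2 IFF p_4))) AND (((NOT p_4 OR p_2) AND (p_5 OR p_2)) IMPLIES ((p_5 IMPLIES NOT p_2) AND (p_5 AND p_4))) = True
    ((NOT p_0 AND NOT p_1) AND (p_5 AND p_1)) OR (NOT p_4 OR (p_2 IFF p_4)) = True
      (NOT p_0 AND NOT p_1) AND (p_5 AND p_1) = False
        NOT p_0 AND NOT p_1 = False
          NOT p_0 = True
          NOT p_1 = False
        p_5 AND p_1 = False
      NOT p_4 OR (p_2 IFF p_4) = True
        NOT p_4 = True
        p_2 IFF p_4 = True
    ((NOT p_4 OR p_2) AND (p_5 OR p_2)) IMPLIES ((p_5 IMPLIES NOT p_2) AND (p_5 AND p_4)) = True
      (NOT p_4 OR p_2) AND (p_5 OR p_2) = False
        NOT p_4 OR p_2 = True
          NOT p_4 = True
        p_5 OR p_2 = False
      (p_5 IMPLIES NOT p_2) AND (p_5 AND p_4) = False
        p_5 IMPLIES NOT p_2 = True
          NOT p_2 = True
        p_5 AND p_4 = False
Both conjuncts True, so the formula holds.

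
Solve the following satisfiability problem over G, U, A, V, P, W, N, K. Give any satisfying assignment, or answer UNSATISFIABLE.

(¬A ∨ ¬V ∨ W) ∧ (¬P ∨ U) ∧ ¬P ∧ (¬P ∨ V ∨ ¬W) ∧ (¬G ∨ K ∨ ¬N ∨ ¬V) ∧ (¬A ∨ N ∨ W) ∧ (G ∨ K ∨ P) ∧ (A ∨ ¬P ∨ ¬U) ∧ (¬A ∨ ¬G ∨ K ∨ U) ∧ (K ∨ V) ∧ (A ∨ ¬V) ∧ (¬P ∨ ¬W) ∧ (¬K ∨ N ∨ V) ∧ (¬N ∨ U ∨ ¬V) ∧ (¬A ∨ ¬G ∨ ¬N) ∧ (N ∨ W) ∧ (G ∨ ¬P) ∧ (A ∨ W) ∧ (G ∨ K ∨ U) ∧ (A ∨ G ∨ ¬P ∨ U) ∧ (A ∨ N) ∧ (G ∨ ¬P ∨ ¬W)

G=T, U=F, A=F, V=F, P=F, W=T, N=T, K=T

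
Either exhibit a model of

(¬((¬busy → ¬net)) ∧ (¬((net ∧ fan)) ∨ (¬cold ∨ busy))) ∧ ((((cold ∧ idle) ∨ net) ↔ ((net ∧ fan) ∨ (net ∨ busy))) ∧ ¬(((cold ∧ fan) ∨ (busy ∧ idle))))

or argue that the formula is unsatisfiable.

cold = False, net = True, fan = False, busy = False, idle = True

  ¬((¬busy → ¬net)) ∧ (¬((net ∧ fan)) ∨ (¬cold ∨ busy)) = True
    ¬((¬busy → ¬net)) = True
      ¬busy → ¬net = False
        ¬busy = True
        ¬net = False
    ¬((net ∧ fan)) ∨ (¬cold ∨ busy) = True
      ¬((net ∧ fan)) = True
        net ∧ fan = False
      ¬cold ∨ busy = True
        ¬cold = True
  (((cold ∧ idle) ∨ net) ↔ ((net ∧ fan) ∨ (net ∨ busy))) ∧ ¬(((cold ∧ fan) ∨ (busy ∧ idle))) = True
    ((cold ∧ idle) ∨ net) ↔ ((net ∧ fan) ∨ (net ∨ busy)) = True
      (cold ∧ idle) ∨ net = True
        cold ∧ idle = False
      (net ∧ fan) ∨ (net ∨ busy) = True
        net ∧ fan = False
        net ∨ busy = True
    ¬(((cold ∧ fan) ∨ (busy ∧ idle))) = True
      (cold ∧ fan) ∨ (busy ∧ idle) = False
        cold ∧ fan = False
        busy ∧ idle = False
Both conjuncts True, so the formula holds.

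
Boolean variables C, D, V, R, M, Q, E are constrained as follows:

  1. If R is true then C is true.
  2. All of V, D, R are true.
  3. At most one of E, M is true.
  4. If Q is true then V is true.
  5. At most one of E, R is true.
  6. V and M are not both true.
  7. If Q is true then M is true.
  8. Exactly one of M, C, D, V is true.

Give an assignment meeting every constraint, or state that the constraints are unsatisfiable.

UNSATISFIABLE

Case D = True:
  (2) forces V = True.
  Constraint (8) is violated (D=T, V=T) — contradiction.
Case D = False:
  Constraint (2) is violated (D=F) — contradiction.
Both cases fail — unsatisfiable.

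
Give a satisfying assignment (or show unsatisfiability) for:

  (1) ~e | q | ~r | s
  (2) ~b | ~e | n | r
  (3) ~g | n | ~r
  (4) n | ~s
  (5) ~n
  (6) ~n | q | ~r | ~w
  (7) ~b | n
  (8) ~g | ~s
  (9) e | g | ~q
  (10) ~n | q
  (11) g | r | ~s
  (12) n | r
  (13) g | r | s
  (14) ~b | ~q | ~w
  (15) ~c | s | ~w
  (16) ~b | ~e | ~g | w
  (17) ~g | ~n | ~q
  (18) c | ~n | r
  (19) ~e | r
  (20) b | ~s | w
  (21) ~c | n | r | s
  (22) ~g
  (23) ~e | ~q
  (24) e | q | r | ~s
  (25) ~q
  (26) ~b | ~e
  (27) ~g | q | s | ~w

Unit clause (~n) forces n = False.
In (~b | n) only ~b is left, so b = False.
In (n | r) only r is left, so r = True.
Unit clause (~g) forces g = False.
Unit clause (~q) forces q = False.
In (n | ~s) only ~s is left, so s = False.
In (~e | q | ~r | s) only ~e is left, so e = False.
Set c = False.
Set w = True.
All clauses satisfied.

b = False, g = False, r = True, n = False, e = False, c = False, q = False, s = False, w = True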